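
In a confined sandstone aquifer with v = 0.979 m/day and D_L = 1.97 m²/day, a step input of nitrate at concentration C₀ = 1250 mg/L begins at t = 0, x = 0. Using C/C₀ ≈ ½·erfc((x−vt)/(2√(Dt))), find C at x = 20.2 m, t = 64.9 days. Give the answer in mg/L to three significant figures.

For a continuous step input, C/C₀ ≈ ½·erfc((x−vt)/(2√(Dt))).
vt = 0.979 × 64.9 = 63.5371 m and 2√(Dt) = 2√(1.97 × 64.9) = 22.61 m.
Argument (x−vt)/(2√(Dt)) = (20.2 − 63.5371)/22.61 = -1.917; ½·erfc(-1.917) = 0.9966.
C = 1250 × 0.9966 = 1250 mg/L.

1250 mg/L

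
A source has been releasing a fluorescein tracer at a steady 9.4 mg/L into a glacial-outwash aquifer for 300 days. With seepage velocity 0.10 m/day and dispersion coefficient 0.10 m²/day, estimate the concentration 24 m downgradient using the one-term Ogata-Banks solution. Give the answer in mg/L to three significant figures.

7.34 mg/L

For a continuous step input, C/C₀ ≈ ½·erfc((x−vt)/(2√(Dt))).
vt = 0.10 × 300 = 30 m and 2√(Dt) = 2√(0.10 × 300) = 10.95 m.
Argument (x−vt)/(2√(Dt)) = (24 − 30)/10.95 = -0.5479; ½·erfc(-0.5479) = 0.7808.
C = 9.4 × 0.7808 = 7.34 mg/L.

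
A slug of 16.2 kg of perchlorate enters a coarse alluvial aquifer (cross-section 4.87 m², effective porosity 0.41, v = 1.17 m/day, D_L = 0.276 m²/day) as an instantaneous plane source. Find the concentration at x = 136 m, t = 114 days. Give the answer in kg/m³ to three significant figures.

0.386 kg/m³

For an instantaneous plane source, C(x,t) = M/(n_e·A·√(4πDt)) · exp(−(x−vt)²/(4Dt)), with n_e·A the pore (flow) area.
Plume center vt = 1.17 × 114 = 133.38 m, so the well at 136 m is 2.62 m downgradient of the peak.
√(4πDt) = 19.88 m, giving peak height M/(n_e·A·√(4πDt)) = 16.2/(0.41 × 4.87 × 19.88) = 0.4081 kg/m³.
(x−vt)²/(4Dt) = (2.62)²/(4 × 0.276 × 114) = 0.05454; exp(−0.05454) = 0.9469.
C = 0.4081 × 0.9469 = 0.386 kg/m³.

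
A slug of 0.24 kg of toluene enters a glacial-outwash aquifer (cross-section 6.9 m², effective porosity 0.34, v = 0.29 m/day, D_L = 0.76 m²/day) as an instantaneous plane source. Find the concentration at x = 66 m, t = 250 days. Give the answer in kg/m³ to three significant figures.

0.00198 kg/m³

For an instantaneous plane source, C(x,t) = M/(n_e·A·√(4πDt)) · exp(−(x−vt)²/(4Dt)), with n_e·A the pore (flow) area.
Plume center vt = 0.29 × 250 = 72.5 m, so the well at 66 m is 6.5 m upgradient of the peak.
√(4πDt) = 48.86 m, giving peak height M/(n_e·A·√(4πDt)) = 0.24/(0.34 × 6.9 × 48.86) = 0.002094 kg/m³.
(x−vt)²/(4Dt) = (-6.5)²/(4 × 0.76 × 250) = 0.05559; exp(−0.05559) = 0.9459.
C = 0.002094 × 0.9459 = 0.00198 kg/m³.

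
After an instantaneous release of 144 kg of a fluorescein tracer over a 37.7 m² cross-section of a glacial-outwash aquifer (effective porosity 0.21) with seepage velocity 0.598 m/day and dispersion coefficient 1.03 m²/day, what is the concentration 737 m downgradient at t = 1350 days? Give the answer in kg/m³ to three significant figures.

0.0566 kg/m³

For an instantaneous plane source, C(x,t) = M/(n_e·A·√(4πDt)) · exp(−(x−vt)²/(4Dt)), with n_e·A the pore (flow) area.
Plume center vt = 0.598 × 1350 = 807.3 m, so the well at 737 m is 70.3 m upgradient of the peak.
√(4πDt) = 132.2 m, giving peak height M/(n_e·A·√(4πDt)) = 144/(0.21 × 37.7 × 132.2) = 0.1376 kg/m³.
(x−vt)²/(4Dt) = (-70.3)²/(4 × 1.03 × 1350) = 0.8885; exp(−0.8885) = 0.4113.
C = 0.1376 × 0.4113 = 0.0566 kg/m³.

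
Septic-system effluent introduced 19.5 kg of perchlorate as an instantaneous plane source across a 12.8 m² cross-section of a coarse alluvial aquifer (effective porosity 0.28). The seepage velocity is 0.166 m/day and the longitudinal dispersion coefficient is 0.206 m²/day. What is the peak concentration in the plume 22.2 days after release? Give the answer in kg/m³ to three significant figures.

The peak of an instantaneous 1D plume sits at x = vt; there the Gaussian factor is 1 and C_max = M/(n_e·A·√(4πDt)), where n_e·A is the pore area the mass is dissolved in.
√(4πDt) = √(4π × 0.206 × 22.2) = 7.581 m, so C_max = 19.5/(0.28 × 12.8 × 7.581) = 0.718 kg/m³.

0.718 kg/m³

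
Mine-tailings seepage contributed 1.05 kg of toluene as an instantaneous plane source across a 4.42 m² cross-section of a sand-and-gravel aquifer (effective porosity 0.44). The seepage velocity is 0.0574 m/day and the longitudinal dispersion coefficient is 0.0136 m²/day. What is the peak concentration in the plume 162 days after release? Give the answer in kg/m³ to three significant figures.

0.103 kg/m³

The peak of an instantaneous 1D plume sits at x = vt; there the Gaussian factor is 1 and C_max = M/(n_e·A·√(4πDt)), where n_e·A is the pore area the mass is dissolved in.
√(4πDt) = √(4π × 0.0136 × 162) = 5.262 m, so C_max = 1.05/(0.44 × 4.42 × 5.262) = 0.103 kg/m³.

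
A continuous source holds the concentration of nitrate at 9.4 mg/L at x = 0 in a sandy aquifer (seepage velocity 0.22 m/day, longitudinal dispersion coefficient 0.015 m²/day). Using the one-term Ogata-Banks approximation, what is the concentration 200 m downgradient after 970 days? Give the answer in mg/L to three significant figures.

For a continuous step input, C/C₀ ≈ ½·erfc((x−vt)/(2√(Dt))).
vt = 0.22 × 970 = 213.4 m and 2√(Dt) = 2√(0.015 × 970) = 7.629 m.
Argument (x−vt)/(2√(Dt)) = (200 − 213.4)/7.629 = -1.756; ½·erfc(-1.756) = 0.9935.
C = 9.4 × 0.9935 = 9.34 mg/L.

9.34 mg/L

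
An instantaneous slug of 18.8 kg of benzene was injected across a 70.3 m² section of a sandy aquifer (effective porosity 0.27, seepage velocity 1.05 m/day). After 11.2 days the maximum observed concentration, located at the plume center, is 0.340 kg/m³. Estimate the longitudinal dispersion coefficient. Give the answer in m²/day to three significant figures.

0.0603 m²/day

At the plume center C_max = M/(n_e·A·√(4πDt)), so D = M²/(4πt·(n_e·A·C_max)²).
n_e·A·C_max = 0.27 × 70.3 × 0.340 = 6.454 kg/m.
D = 18.8²/(4π × 11.2 × 6.454²) = 0.0603 m²/day.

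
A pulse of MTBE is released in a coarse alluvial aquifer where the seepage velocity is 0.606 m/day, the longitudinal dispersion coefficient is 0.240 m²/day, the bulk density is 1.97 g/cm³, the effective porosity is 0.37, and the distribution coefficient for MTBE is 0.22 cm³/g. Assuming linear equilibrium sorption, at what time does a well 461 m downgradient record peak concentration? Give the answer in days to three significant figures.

1650 days

Retardation factor R = 1 + ρ_b·K_d/n = 1 + 1.97 × 0.22/0.37 = 2.171.
Sorption retards both mechanisms: v_R = v/R = 0.2791 m/day, D_R = D/R = 0.1105 m²/day.
Peak time from v_R²t² + 2D_R t − x² = 0: t = (√(D_R² + v_R²x²) − D_R)/v_R².
√(D_R² + v_R²x²) = √(0.1105² + 0.2791² × 461²) = 128.7; v_R² = 0.07790.
t = (128.7 − 0.1105)/0.07790 = 1650 days.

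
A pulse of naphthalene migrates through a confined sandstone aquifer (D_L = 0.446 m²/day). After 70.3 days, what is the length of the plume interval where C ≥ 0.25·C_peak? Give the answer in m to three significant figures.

The plume is Gaussian with σ = √(2Dt) = √(2 × 0.446 × 70.3) = 7.919 m.
C/C_peak = exp(−Δx²/(2σ²)) = 0.25 ⇒ Δx = σ·√(−2 ln 0.25) = 7.919 × 1.665 = 13.19 m.
Width = 2Δx = 26.4 m.

26.4 m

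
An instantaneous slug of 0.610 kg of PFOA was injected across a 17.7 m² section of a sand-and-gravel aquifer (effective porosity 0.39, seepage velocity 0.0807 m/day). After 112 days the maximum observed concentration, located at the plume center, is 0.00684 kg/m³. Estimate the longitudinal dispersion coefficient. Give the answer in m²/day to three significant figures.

0.119 m²/day

At the plume center C_max = M/(n_e·A·√(4πDt)), so D = M²/(4πt·(n_e·A·C_max)²).
n_e·A·C_max = 0.39 × 17.7 × 0.00684 = 0.04722 kg/m.
D = 0.610²/(4π × 112 × 0.04722²) = 0.119 m²/day.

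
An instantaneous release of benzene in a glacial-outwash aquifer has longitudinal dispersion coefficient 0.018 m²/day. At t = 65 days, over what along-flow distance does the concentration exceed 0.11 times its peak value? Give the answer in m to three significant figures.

The plume is Gaussian with σ = √(2Dt) = √(2 × 0.018 × 65) = 1.530 m.
C/C_peak = exp(−Δx²/(2σ²)) = 0.11 ⇒ Δx = σ·√(−2 ln 0.11) = 1.530 × 2.101 = 3.215 m.
Width = 2Δx = 6.43 m.

6.43 m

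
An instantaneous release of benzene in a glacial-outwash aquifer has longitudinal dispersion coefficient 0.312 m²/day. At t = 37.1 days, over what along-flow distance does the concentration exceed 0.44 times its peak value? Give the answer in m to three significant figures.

The plume is Gaussian with σ = √(2Dt) = √(2 × 0.312 × 37.1) = 4.811 m.
C/C_peak = exp(−Δx²/(2σ²)) = 0.44 ⇒ Δx = σ·√(−2 ln 0.44) = 4.811 × 1.281 = 6.163 m.
Width = 2Δx = 12.3 m.

12.3 m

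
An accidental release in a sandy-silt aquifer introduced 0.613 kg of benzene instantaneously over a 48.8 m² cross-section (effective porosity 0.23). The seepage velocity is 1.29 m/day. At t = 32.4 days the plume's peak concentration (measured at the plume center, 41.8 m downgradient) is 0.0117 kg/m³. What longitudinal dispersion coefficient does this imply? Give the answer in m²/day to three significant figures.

At the plume center C_max = M/(n_e·A·√(4πDt)), so D = M²/(4πt·(n_e·A·C_max)²).
n_e·A·C_max = 0.23 × 48.8 × 0.0117 = 0.1313 kg/m.
D = 0.613²/(4π × 32.4 × 0.1313²) = 0.0535 m²/day.

0.0535 m²/day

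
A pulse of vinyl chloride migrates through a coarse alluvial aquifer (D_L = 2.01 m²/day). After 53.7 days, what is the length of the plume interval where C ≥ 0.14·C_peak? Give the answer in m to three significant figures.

The plume is Gaussian with σ = √(2Dt) = √(2 × 2.01 × 53.7) = 14.69 m.
C/C_peak = exp(−Δx²/(2σ²)) = 0.14 ⇒ Δx = σ·√(−2 ln 0.14) = 14.69 × 1.983 = 29.13 m.
Width = 2Δx = 58.3 m.

58.3 m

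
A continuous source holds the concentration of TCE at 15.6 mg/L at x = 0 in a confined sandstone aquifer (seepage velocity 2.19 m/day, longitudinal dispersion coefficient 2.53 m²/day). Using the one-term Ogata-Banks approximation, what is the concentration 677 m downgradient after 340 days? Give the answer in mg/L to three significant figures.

For a continuous step input, C/C₀ ≈ ½·erfc((x−vt)/(2√(Dt))).
vt = 2.19 × 340 = 744.6 m and 2√(Dt) = 2√(2.53 × 340) = 58.66 m.
Argument (x−vt)/(2√(Dt)) = (677 − 744.6)/58.66 = -1.152; ½·erfc(-1.152) = 0.9484.
C = 15.6 × 0.9484 = 14.8 mg/L.

14.8 mg/L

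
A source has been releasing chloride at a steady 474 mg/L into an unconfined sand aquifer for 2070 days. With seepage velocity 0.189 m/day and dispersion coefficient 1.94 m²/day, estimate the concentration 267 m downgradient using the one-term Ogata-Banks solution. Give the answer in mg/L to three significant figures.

435 mg/L

For a continuous step input, C/C₀ ≈ ½·erfc((x−vt)/(2√(Dt))).
vt = 0.189 × 2070 = 391.23 m and 2√(Dt) = 2√(1.94 × 2070) = 126.7 m.
Argument (x−vt)/(2√(Dt)) = (267 − 391.23)/126.7 = -0.9805; ½·erfc(-0.9805) = 0.9172.
C = 474 × 0.9172 = 435 mg/L.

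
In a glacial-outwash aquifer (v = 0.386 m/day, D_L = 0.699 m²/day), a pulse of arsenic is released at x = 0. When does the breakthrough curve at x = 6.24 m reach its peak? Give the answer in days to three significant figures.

12.1 days

For the 1D instantaneous-source solution, setting ∂C/∂t = 0 at fixed x gives v²t² + 2Dt − x² = 0, so t = (√(D² + v²x²) − D)/v².
√(D² + v²x²) = √(0.699² + 0.386² × 6.24²) = 2.508; v² = 0.148996.
t = (2.508 − 0.699)/0.148996 = 12.1 days (vs. the pure-advection estimate x/v = 16.2 d).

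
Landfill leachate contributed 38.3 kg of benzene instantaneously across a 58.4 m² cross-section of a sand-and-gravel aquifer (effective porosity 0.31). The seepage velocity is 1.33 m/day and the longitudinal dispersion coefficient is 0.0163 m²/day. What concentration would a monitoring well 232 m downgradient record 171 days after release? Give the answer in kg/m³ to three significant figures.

0.0549 kg/m³

For an instantaneous plane source, C(x,t) = M/(n_e·A·√(4πDt)) · exp(−(x−vt)²/(4Dt)), with n_e·A the pore (flow) area.
Plume center vt = 1.33 × 171 = 227.43 m, so the well at 232 m is 4.57 m downgradient of the peak.
√(4πDt) = 5.918 m, giving peak height M/(n_e·A·√(4πDt)) = 38.3/(0.31 × 58.4 × 5.918) = 0.3575 kg/m³.
(x−vt)²/(4Dt) = (4.57)²/(4 × 0.0163 × 171) = 1.873; exp(−1.873) = 0.1537.
C = 0.3575 × 0.1537 = 0.0549 kg/m³.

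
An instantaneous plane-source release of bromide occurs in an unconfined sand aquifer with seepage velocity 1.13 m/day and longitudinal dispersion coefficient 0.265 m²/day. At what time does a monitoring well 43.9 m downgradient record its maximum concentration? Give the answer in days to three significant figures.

For the 1D instantaneous-source solution, setting ∂C/∂t = 0 at fixed x gives v²t² + 2Dt − x² = 0, so t = (√(D² + v²x²) − D)/v².
√(D² + v²x²) = √(0.265² + 1.13² × 43.9²) = 49.61; v² = 1.2769.
t = (49.61 − 0.265)/1.2769 = 38.6 days (vs. the pure-advection estimate x/v = 38.8 d).

38.6 days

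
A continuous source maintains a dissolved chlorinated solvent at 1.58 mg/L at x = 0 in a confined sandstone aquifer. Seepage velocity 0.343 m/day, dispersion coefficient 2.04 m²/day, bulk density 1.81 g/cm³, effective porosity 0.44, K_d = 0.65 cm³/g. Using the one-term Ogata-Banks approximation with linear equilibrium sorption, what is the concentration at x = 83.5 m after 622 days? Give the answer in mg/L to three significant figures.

Retardation factor R = 1 + ρ_b·K_d/n = 1 + 1.81 × 0.65/0.44 = 3.674.
Sorption retards both mechanisms: v_R = v/R = 0.09336 m/day, D_R = D/R = 0.5553 m²/day.
v_R·t = 0.09336 × 622 = 58.06992 m; 2√(D_R t) = 37.17 m; argument = (83.5 − 58.06992)/37.17 = 0.6842.
C = C₀ × ½·erfc(0.6842) = 1.58 × 0.1666 = 0.263 mg/L.

0.263 mg/L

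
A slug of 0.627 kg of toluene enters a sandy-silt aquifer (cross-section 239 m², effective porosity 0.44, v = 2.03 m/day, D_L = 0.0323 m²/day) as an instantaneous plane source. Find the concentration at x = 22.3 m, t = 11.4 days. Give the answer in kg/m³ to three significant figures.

For an instantaneous plane source, C(x,t) = M/(n_e·A·√(4πDt)) · exp(−(x−vt)²/(4Dt)), with n_e·A the pore (flow) area.
Plume center vt = 2.03 × 11.4 = 23.142 m, so the well at 22.3 m is 0.842 m upgradient of the peak.
√(4πDt) = 2.151 m, giving peak height M/(n_e·A·√(4πDt)) = 0.627/(0.44 × 239 × 2.151) = 0.002772 kg/m³.
(x−vt)²/(4Dt) = (-0.842)²/(4 × 0.0323 × 11.4) = 0.4813; exp(−0.4813) = 0.6180.
C = 0.002772 × 0.6180 = 0.00171 kg/m³.

0.00171 kg/m³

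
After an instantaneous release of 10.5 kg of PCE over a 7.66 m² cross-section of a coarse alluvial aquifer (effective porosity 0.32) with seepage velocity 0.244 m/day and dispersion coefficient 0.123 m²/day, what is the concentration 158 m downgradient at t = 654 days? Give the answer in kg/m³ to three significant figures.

0.134 kg/m³

For an instantaneous plane source, C(x,t) = M/(n_e·A·√(4πDt)) · exp(−(x−vt)²/(4Dt)), with n_e·A the pore (flow) area.
Plume center vt = 0.244 × 654 = 159.576 m, so the well at 158 m is 1.576 m upgradient of the peak.
√(4πDt) = 31.79 m, giving peak height M/(n_e·A·√(4πDt)) = 10.5/(0.32 × 7.66 × 31.79) = 0.1347 kg/m³.
(x−vt)²/(4Dt) = (-1.576)²/(4 × 0.123 × 654) = 0.007719; exp(−0.007719) = 0.9923.
C = 0.1347 × 0.9923 = 0.134 kg/m³.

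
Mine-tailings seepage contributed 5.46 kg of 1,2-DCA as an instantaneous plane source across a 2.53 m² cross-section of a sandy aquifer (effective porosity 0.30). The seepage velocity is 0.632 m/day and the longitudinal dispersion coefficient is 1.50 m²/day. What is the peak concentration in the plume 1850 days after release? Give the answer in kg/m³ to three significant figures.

The peak of an instantaneous 1D plume sits at x = vt; there the Gaussian factor is 1 and C_max = M/(n_e·A·√(4πDt)), where n_e·A is the pore area the mass is dissolved in.
√(4πDt) = √(4π × 1.50 × 1850) = 186.7 m, so C_max = 5.46/(0.30 × 2.53 × 186.7) = 0.0385 kg/m³.

0.0385 kg/m³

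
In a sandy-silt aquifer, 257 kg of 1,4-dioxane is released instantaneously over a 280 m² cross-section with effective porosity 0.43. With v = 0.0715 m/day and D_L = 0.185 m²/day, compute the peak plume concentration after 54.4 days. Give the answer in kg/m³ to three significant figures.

The peak of an instantaneous 1D plume sits at x = vt; there the Gaussian factor is 1 and C_max = M/(n_e·A·√(4πDt)), where n_e·A is the pore area the mass is dissolved in.
√(4πDt) = √(4π × 0.185 × 54.4) = 11.25 m, so C_max = 257/(0.43 × 280 × 11.25) = 0.190 kg/m³.

0.190 kg/m³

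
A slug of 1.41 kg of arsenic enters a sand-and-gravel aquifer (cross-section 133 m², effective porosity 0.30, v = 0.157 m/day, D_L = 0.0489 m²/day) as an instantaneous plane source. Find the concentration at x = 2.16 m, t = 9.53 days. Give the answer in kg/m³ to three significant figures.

0.0115 kg/m³

For an instantaneous plane source, C(x,t) = M/(n_e·A·√(4πDt)) · exp(−(x−vt)²/(4Dt)), with n_e·A the pore (flow) area.
Plume center vt = 0.157 × 9.53 = 1.49621 m, so the well at 2.16 m is 0.66379 m downgradient of the peak.
√(4πDt) = 2.420 m, giving peak height M/(n_e·A·√(4πDt)) = 1.41/(0.30 × 133 × 2.420) = 0.01460 kg/m³.
(x−vt)²/(4Dt) = (0.66379)²/(4 × 0.0489 × 9.53) = 0.2364; exp(−0.2364) = 0.7895.
C = 0.01460 × 0.7895 = 0.0115 kg/m³.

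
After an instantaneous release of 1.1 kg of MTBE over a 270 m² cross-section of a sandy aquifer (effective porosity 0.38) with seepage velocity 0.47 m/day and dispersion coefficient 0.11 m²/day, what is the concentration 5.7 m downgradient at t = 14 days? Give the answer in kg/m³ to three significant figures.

For an instantaneous plane source, C(x,t) = M/(n_e·A·√(4πDt)) · exp(−(x−vt)²/(4Dt)), with n_e·A the pore (flow) area.
Plume center vt = 0.47 × 14 = 6.58 m, so the well at 5.7 m is 0.88 m upgradient of the peak.
√(4πDt) = 4.399 m, giving peak height M/(n_e·A·√(4πDt)) = 1.1/(0.38 × 270 × 4.399) = 0.002437 kg/m³.
(x−vt)²/(4Dt) = (-0.88)²/(4 × 0.11 × 14) = 0.1257; exp(−0.1257) = 0.8819.
C = 0.002437 × 0.8819 = 0.00215 kg/m³.

0.00215 kg/m³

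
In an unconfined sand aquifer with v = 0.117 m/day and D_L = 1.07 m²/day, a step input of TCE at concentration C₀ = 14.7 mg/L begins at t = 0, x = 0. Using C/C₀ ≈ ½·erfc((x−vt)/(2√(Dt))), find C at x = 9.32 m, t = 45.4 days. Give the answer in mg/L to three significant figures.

For a continuous step input, C/C₀ ≈ ½·erfc((x−vt)/(2√(Dt))).
vt = 0.117 × 45.4 = 5.3118 m and 2√(Dt) = 2√(1.07 × 45.4) = 13.94 m.
Argument (x−vt)/(2√(Dt)) = (9.32 − 5.3118)/13.94 = 0.2875; ½·erfc(0.2875) = 0.3422.
C = 14.7 × 0.3422 = 5.03 mg/L.

5.03 mg/L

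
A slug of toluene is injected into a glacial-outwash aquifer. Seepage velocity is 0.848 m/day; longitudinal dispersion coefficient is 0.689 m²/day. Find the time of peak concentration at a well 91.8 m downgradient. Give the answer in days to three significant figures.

For the 1D instantaneous-source solution, setting ∂C/∂t = 0 at fixed x gives v²t² + 2Dt − x² = 0, so t = (√(D² + v²x²) − D)/v².
√(D² + v²x²) = √(0.689² + 0.848² × 91.8²) = 77.85; v² = 0.719104.
t = (77.85 − 0.689)/0.719104 = 107 days (vs. the pure-advection estimate x/v = 108 d).

107 days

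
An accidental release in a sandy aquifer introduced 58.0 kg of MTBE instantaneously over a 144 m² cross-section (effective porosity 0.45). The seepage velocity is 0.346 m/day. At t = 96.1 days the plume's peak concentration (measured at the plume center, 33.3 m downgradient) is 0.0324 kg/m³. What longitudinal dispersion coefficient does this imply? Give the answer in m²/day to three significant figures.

At the plume center C_max = M/(n_e·A·√(4πDt)), so D = M²/(4πt·(n_e·A·C_max)²).
n_e·A·C_max = 0.45 × 144 × 0.0324 = 2.100 kg/m.
D = 58.0²/(4π × 96.1 × 2.100²) = 0.632 m²/day.

0.632 m²/day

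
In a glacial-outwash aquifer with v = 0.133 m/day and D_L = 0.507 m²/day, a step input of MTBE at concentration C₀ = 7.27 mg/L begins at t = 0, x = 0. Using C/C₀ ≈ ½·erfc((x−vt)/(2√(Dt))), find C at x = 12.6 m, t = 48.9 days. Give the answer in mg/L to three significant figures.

1.41 mg/L

For a continuous step input, C/C₀ ≈ ½·erfc((x−vt)/(2√(Dt))).
vt = 0.133 × 48.9 = 6.5037 m and 2√(Dt) = 2√(0.507 × 48.9) = 9.958 m.
Argument (x−vt)/(2√(Dt)) = (12.6 − 6.5037)/9.958 = 0.6122; ½·erfc(0.6122) = 0.1933.
C = 7.27 × 0.1933 = 1.41 mg/L.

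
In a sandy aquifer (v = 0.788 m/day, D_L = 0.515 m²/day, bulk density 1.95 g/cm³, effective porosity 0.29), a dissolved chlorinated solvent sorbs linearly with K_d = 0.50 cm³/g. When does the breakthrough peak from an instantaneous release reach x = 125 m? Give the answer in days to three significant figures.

688 days

Retardation factor R = 1 + ρ_b·K_d/n = 1 + 1.95 × 0.50/0.29 = 4.362.
Sorption retards both mechanisms: v_R = v/R = 0.1807 m/day, D_R = D/R = 0.1181 m²/day.
Peak time from v_R²t² + 2D_R t − x² = 0: t = (√(D_R² + v_R²x²) − D_R)/v_R².
√(D_R² + v_R²x²) = √(0.1181² + 0.1807² × 125²) = 22.59; v_R² = 0.03265.
t = (22.59 − 0.1181)/0.03265 = 688 days.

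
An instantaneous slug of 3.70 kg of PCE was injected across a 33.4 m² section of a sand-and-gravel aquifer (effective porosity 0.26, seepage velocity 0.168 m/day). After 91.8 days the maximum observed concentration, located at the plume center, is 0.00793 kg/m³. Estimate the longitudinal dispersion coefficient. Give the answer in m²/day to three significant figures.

At the plume center C_max = M/(n_e·A·√(4πDt)), so D = M²/(4πt·(n_e·A·C_max)²).
n_e·A·C_max = 0.26 × 33.4 × 0.00793 = 0.06886 kg/m.
D = 3.70²/(4π × 91.8 × 0.06886²) = 2.50 m²/day.

2.50 m²/day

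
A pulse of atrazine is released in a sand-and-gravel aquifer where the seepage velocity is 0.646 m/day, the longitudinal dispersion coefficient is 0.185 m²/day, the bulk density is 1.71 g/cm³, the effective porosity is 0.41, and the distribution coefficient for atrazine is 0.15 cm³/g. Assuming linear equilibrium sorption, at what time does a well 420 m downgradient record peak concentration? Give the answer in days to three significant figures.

Retardation factor R = 1 + ρ_b·K_d/n = 1 + 1.71 × 0.15/0.41 = 1.626.
Sorption retards both mechanisms: v_R = v/R = 0.3973 m/day, D_R = D/R = 0.1138 m²/day.
Peak time from v_R²t² + 2D_R t − x² = 0: t = (√(D_R² + v_R²x²) − D_R)/v_R².
√(D_R² + v_R²x²) = √(0.1138² + 0.3973² × 420²) = 166.9; v_R² = 0.1578.
t = (166.9 − 0.1138)/0.1578 = 1060 days.

1060 days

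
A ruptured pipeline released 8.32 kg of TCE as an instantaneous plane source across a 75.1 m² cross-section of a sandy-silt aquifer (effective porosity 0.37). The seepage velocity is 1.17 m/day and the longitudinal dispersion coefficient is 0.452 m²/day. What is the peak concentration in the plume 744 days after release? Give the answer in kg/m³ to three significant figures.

The peak of an instantaneous 1D plume sits at x = vt; there the Gaussian factor is 1 and C_max = M/(n_e·A·√(4πDt)), where n_e·A is the pore area the mass is dissolved in.
√(4πDt) = √(4π × 0.452 × 744) = 65.01 m, so C_max = 8.32/(0.37 × 75.1 × 65.01) = 0.00461 kg/m³.

0.00461 kg/m³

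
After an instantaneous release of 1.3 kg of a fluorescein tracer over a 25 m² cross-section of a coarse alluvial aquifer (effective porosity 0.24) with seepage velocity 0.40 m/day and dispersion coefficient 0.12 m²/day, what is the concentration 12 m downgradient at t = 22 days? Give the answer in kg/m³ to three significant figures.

0.0143 kg/m³

For an instantaneous plane source, C(x,t) = M/(n_e·A·√(4πDt)) · exp(−(x−vt)²/(4Dt)), with n_e·A the pore (flow) area.
Plume center vt = 0.40 × 22 = 8.8 m, so the well at 12 m is 3.2 m downgradient of the peak.
√(4πDt) = 5.760 m, giving peak height M/(n_e·A·√(4πDt)) = 1.3/(0.24 × 25 × 5.760) = 0.03762 kg/m³.
(x−vt)²/(4Dt) = (3.2)²/(4 × 0.12 × 22) = 0.9697; exp(−0.9697) = 0.3792.
C = 0.03762 × 0.3792 = 0.0143 kg/m³.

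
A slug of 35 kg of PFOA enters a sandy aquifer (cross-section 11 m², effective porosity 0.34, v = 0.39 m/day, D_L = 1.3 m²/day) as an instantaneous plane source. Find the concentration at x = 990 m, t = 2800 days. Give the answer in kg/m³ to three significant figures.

0.0214 kg/m³

For an instantaneous plane source, C(x,t) = M/(n_e·A·√(4πDt)) · exp(−(x−vt)²/(4Dt)), with n_e·A the pore (flow) area.
Plume center vt = 0.39 × 2800 = 1092 m, so the well at 990 m is 102 m upgradient of the peak.
√(4πDt) = 213.9 m, giving peak height M/(n_e·A·√(4πDt)) = 35/(0.34 × 11 × 213.9) = 0.04375 kg/m³.
(x−vt)²/(4Dt) = (-102)²/(4 × 1.3 × 2800) = 0.7146; exp(−0.7146) = 0.4894.
C = 0.04375 × 0.4894 = 0.0214 kg/m³.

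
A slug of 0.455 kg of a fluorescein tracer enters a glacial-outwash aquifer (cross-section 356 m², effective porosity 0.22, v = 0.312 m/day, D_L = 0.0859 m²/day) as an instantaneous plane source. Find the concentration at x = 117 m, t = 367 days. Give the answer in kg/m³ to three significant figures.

For an instantaneous plane source, C(x,t) = M/(n_e·A·√(4πDt)) · exp(−(x−vt)²/(4Dt)), with n_e·A the pore (flow) area.
Plume center vt = 0.312 × 367 = 114.504 m, so the well at 117 m is 2.496 m downgradient of the peak.
√(4πDt) = 19.90 m, giving peak height M/(n_e·A·√(4πDt)) = 0.455/(0.22 × 356 × 19.90) = 0.0002919 kg/m³.
(x−vt)²/(4Dt) = (2.496)²/(4 × 0.0859 × 367) = 0.04940; exp(−0.04940) = 0.9518.
C = 0.0002919 × 0.9518 = 0.000278 kg/m³.

0.000278 kg/m³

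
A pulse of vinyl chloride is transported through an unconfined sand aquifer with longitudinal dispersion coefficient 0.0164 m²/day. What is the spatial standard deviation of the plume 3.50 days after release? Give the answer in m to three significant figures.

0.339 m

Dispersive spreading gives a Gaussian with σ² = 2Dt; advection only shifts the center.
σ = √(2 × 0.0164 × 3.50) = 0.339 m.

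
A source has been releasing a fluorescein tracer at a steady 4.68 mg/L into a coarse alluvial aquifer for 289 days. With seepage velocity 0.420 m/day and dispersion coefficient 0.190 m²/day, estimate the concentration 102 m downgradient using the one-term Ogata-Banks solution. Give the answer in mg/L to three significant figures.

4.53 mg/L

For a continuous step input, C/C₀ ≈ ½·erfc((x−vt)/(2√(Dt))).
vt = 0.420 × 289 = 121.38 m and 2√(Dt) = 2√(0.190 × 289) = 14.82 m.
Argument (x−vt)/(2√(Dt)) = (102 − 121.38)/14.82 = -1.308; ½·erfc(-1.308) = 0.9678.
C = 4.68 × 0.9678 = 4.53 mg/L.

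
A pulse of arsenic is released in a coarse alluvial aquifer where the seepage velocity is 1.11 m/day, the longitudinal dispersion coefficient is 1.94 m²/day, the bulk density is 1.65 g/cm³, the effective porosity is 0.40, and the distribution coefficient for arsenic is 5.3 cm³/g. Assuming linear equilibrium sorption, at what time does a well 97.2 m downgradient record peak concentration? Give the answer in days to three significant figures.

Retardation factor R = 1 + ρ_b·K_d/n = 1 + 1.65 × 5.3/0.40 = 22.86.
Sorption retards both mechanisms: v_R = v/R = 0.04856 m/day, D_R = D/R = 0.08486 m²/day.
Peak time from v_R²t² + 2D_R t − x² = 0: t = (√(D_R² + v_R²x²) − D_R)/v_R².
√(D_R² + v_R²x²) = √(0.08486² + 0.04856² × 97.2²) = 4.721; v_R² = 0.002358.
t = (4.721 − 0.08486)/0.002358 = 1970 days.

1970 days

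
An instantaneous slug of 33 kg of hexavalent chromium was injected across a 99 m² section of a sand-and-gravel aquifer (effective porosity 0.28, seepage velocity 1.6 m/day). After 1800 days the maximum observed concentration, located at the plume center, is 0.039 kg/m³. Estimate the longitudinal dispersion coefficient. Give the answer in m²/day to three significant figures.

0.0412 m²/day

At the plume center C_max = M/(n_e·A·√(4πDt)), so D = M²/(4πt·(n_e·A·C_max)²).
n_e·A·C_max = 0.28 × 99 × 0.039 = 1.081 kg/m.
D = 33²/(4π × 1800 × 1.081²) = 0.0412 m²/day.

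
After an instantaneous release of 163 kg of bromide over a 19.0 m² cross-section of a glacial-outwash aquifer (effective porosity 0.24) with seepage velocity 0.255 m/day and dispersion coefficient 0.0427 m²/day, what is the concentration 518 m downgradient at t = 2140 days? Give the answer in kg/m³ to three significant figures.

0.129 kg/m³

For an instantaneous plane source, C(x,t) = M/(n_e·A·√(4πDt)) · exp(−(x−vt)²/(4Dt)), with n_e·A the pore (flow) area.
Plume center vt = 0.255 × 2140 = 545.7 m, so the well at 518 m is 27.7 m upgradient of the peak.
√(4πDt) = 33.89 m, giving peak height M/(n_e·A·√(4πDt)) = 163/(0.24 × 19.0 × 33.89) = 1.055 kg/m³.
(x−vt)²/(4Dt) = (-27.7)²/(4 × 0.0427 × 2140) = 2.099; exp(−2.099) = 0.1226.
C = 1.055 × 0.1226 = 0.129 kg/m³.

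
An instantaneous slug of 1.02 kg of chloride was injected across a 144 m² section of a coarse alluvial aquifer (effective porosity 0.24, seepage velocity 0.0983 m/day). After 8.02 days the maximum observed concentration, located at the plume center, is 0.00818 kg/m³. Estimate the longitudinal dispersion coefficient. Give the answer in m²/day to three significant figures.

0.129 m²/day

At the plume center C_max = M/(n_e·A·√(4πDt)), so D = M²/(4πt·(n_e·A·C_max)²).
n_e·A·C_max = 0.24 × 144 × 0.00818 = 0.2827 kg/m.
D = 1.02²/(4π × 8.02 × 0.2827²) = 0.129 m²/day.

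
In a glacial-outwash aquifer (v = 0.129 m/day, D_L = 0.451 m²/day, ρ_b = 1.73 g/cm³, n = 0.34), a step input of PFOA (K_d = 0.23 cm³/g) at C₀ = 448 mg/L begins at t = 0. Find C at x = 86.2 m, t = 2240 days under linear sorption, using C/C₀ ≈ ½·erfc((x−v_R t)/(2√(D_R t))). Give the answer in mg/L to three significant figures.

Retardation factor R = 1 + ρ_b·K_d/n = 1 + 1.73 × 0.23/0.34 = 2.170.
Sorption retards both mechanisms: v_R = v/R = 0.05945 m/day, D_R = D/R = 0.2078 m²/day.
v_R·t = 0.05945 × 2240 = 133.168 m; 2√(D_R t) = 43.15 m; argument = (86.2 − 133.168)/43.15 = -1.088.
C = C₀ × ½·erfc(-1.088) = 448 × 0.9381 = 420 mg/L.

420 mg/L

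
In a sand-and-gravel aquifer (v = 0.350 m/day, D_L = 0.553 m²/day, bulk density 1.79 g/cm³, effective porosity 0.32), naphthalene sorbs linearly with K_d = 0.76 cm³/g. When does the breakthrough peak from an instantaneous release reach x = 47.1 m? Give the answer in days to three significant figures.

Retardation factor R = 1 + ρ_b·K_d/n = 1 + 1.79 × 0.76/0.32 = 5.251.
Sorption retards both mechanisms: v_R = v/R = 0.06665 m/day, D_R = D/R = 0.1053 m²/day.
Peak time from v_R²t² + 2D_R t − x² = 0: t = (√(D_R² + v_R²x²) − D_R)/v_R².
√(D_R² + v_R²x²) = √(0.1053² + 0.06665² × 47.1²) = 3.141; v_R² = 0.004442.
t = (3.141 − 0.1053)/0.004442 = 683 days.

683 days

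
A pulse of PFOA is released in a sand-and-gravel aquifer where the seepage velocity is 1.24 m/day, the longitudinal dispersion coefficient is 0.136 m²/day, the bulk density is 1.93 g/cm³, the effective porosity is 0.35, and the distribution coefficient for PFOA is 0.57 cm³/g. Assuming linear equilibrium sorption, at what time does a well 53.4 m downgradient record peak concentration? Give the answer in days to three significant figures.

Retardation factor R = 1 + ρ_b·K_d/n = 1 + 1.93 × 0.57/0.35 = 4.143.
Sorption retards both mechanisms: v_R = v/R = 0.2993 m/day, D_R = D/R = 0.03283 m²/day.
Peak time from v_R²t² + 2D_R t − x² = 0: t = (√(D_R² + v_R²x²) − D_R)/v_R².
√(D_R² + v_R²x²) = √(0.03283² + 0.2993² × 53.4²) = 15.98; v_R² = 0.08958.
t = (15.98 − 0.03283)/0.08958 = 178 days.

178 days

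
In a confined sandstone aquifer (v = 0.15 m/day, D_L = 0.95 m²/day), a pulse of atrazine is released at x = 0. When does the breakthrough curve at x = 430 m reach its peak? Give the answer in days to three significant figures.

For the 1D instantaneous-source solution, setting ∂C/∂t = 0 at fixed x gives v²t² + 2Dt − x² = 0, so t = (√(D² + v²x²) − D)/v².
√(D² + v²x²) = √(0.95² + 0.15² × 430²) = 64.51; v² = 0.0225.
t = (64.51 − 0.95)/0.0225 = 2820 days (vs. the pure-advection estimate x/v = 2870 d).

2820 days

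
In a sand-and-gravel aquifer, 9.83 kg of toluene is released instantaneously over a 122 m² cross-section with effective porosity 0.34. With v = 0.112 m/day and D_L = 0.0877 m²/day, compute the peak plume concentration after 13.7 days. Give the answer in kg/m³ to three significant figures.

0.0610 kg/m³

The peak of an instantaneous 1D plume sits at x = vt; there the Gaussian factor is 1 and C_max = M/(n_e·A·√(4πDt)), where n_e·A is the pore area the mass is dissolved in.
√(4πDt) = √(4π × 0.0877 × 13.7) = 3.886 m, so C_max = 9.83/(0.34 × 122 × 3.886) = 0.0610 kg/m³.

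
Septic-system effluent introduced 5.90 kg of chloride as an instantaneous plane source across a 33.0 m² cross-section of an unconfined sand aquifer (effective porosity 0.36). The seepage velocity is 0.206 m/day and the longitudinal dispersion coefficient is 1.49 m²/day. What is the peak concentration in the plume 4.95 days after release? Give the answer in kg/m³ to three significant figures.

The peak of an instantaneous 1D plume sits at x = vt; there the Gaussian factor is 1 and C_max = M/(n_e·A·√(4πDt)), where n_e·A is the pore area the mass is dissolved in.
√(4πDt) = √(4π × 1.49 × 4.95) = 9.627 m, so C_max = 5.90/(0.36 × 33.0 × 9.627) = 0.0516 kg/m³.

0.0516 kg/m³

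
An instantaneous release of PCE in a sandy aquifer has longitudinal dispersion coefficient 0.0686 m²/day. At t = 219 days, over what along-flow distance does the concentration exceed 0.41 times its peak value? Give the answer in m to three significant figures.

The plume is Gaussian with σ = √(2Dt) = √(2 × 0.0686 × 219) = 5.481 m.
C/C_peak = exp(−Δx²/(2σ²)) = 0.41 ⇒ Δx = σ·√(−2 ln 0.41) = 5.481 × 1.335 = 7.317 m.
Width = 2Δx = 14.6 m.

14.6 m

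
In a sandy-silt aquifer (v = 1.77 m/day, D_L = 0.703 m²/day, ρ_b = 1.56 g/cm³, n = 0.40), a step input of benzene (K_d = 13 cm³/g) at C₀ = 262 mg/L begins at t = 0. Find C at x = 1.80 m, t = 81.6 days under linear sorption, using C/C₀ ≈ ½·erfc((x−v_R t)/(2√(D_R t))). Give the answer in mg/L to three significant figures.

Retardation factor R = 1 + ρ_b·K_d/n = 1 + 1.56 × 13/0.40 = 51.70.
Sorption retards both mechanisms: v_R = v/R = 0.03424 m/day, D_R = D/R = 0.01360 m²/day.
v_R·t = 0.03424 × 81.6 = 2.793984 m; 2√(D_R t) = 2.107 m; argument = (1.80 − 2.793984)/2.107 = -0.4718.
C = C₀ × ½·erfc(-0.4718) = 262 × 0.7477 = 196 mg/L.

196 mg/L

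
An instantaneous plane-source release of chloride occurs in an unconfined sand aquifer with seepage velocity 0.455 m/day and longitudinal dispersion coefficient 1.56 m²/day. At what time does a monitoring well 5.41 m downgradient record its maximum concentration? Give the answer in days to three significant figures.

6.54 days

For the 1D instantaneous-source solution, setting ∂C/∂t = 0 at fixed x gives v²t² + 2Dt − x² = 0, so t = (√(D² + v²x²) − D)/v².
√(D² + v²x²) = √(1.56² + 0.455² × 5.41²) = 2.914; v² = 0.207025.
t = (2.914 − 1.56)/0.207025 = 6.54 days (vs. the pure-advection estimate x/v = 11.9 d).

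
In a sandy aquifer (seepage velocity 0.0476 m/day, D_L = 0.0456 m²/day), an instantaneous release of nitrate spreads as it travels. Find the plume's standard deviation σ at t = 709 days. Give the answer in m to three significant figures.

8.04 m

Dispersive spreading gives a Gaussian with σ² = 2Dt; advection only shifts the center.
σ = √(2 × 0.0456 × 709) = 8.04 m.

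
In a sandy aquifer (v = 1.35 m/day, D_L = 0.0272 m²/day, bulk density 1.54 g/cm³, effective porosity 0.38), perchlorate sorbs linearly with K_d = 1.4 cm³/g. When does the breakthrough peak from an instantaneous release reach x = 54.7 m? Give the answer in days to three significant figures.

270 days

Retardation factor R = 1 + ρ_b·K_d/n = 1 + 1.54 × 1.4/0.38 = 6.674.
Sorption retards both mechanisms: v_R = v/R = 0.2023 m/day, D_R = D/R = 0.004076 m²/day.
Peak time from v_R²t² + 2D_R t − x² = 0: t = (√(D_R² + v_R²x²) − D_R)/v_R².
√(D_R² + v_R²x²) = √(0.004076² + 0.2023² × 54.7²) = 11.07; v_R² = 0.04093.
t = (11.07 − 0.004076)/0.04093 = 270 days.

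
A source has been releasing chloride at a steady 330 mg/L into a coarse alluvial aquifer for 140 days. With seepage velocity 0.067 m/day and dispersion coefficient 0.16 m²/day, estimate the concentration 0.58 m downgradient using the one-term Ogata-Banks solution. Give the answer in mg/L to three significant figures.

299 mg/L

For a continuous step input, C/C₀ ≈ ½·erfc((x−vt)/(2√(Dt))).
vt = 0.067 × 140 = 9.38 m and 2√(Dt) = 2√(0.16 × 140) = 9.466 m.
Argument (x−vt)/(2√(Dt)) = (0.58 − 9.38)/9.466 = -0.9296; ½·erfc(-0.9296) = 0.9057.
C = 330 × 0.9057 = 299 mg/L.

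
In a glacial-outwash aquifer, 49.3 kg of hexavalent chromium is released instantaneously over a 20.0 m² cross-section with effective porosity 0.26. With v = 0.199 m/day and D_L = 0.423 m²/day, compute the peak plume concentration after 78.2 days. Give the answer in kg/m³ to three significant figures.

The peak of an instantaneous 1D plume sits at x = vt; there the Gaussian factor is 1 and C_max = M/(n_e·A·√(4πDt)), where n_e·A is the pore area the mass is dissolved in.
√(4πDt) = √(4π × 0.423 × 78.2) = 20.39 m, so C_max = 49.3/(0.26 × 20.0 × 20.39) = 0.465 kg/m³.

0.465 kg/m³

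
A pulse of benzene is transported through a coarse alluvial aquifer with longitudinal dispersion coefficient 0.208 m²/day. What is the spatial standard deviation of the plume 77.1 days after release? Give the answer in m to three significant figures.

5.66 m

Dispersive spreading gives a Gaussian with σ² = 2Dt; advection only shifts the center.
σ = √(2 × 0.208 × 77.1) = 5.66 m.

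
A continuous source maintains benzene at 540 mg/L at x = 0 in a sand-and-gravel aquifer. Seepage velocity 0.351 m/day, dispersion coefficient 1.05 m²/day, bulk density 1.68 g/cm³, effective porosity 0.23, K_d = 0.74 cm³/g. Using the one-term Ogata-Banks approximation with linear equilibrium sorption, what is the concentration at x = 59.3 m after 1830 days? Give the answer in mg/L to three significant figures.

515 mg/L

Retardation factor R = 1 + ρ_b·K_d/n = 1 + 1.68 × 0.74/0.23 = 6.405.
Sorption retards both mechanisms: v_R = v/R = 0.05480 m/day, D_R = D/R = 0.1639 m²/day.
v_R·t = 0.05480 × 1830 = 100.284 m; 2√(D_R t) = 34.64 m; argument = (59.3 − 100.284)/34.64 = -1.183.
C = C₀ × ½·erfc(-1.183) = 540 × 0.9528 = 515 mg/L.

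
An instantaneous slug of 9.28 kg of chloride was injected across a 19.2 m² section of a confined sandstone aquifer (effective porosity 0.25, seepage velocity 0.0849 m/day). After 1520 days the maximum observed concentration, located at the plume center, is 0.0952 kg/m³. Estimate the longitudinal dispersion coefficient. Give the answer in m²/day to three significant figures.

At the plume center C_max = M/(n_e·A·√(4πDt)), so D = M²/(4πt·(n_e·A·C_max)²).
n_e·A·C_max = 0.25 × 19.2 × 0.0952 = 0.4570 kg/m.
D = 9.28²/(4π × 1520 × 0.4570²) = 0.0216 m²/day.

0.0216 m²/day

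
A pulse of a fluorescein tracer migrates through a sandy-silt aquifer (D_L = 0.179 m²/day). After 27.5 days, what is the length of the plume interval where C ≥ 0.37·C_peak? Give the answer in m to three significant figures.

The plume is Gaussian with σ = √(2Dt) = √(2 × 0.179 × 27.5) = 3.138 m.
C/C_peak = exp(−Δx²/(2σ²)) = 0.37 ⇒ Δx = σ·√(−2 ln 0.37) = 3.138 × 1.410 = 4.425 m.
Width = 2Δx = 8.85 m.

8.85 m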